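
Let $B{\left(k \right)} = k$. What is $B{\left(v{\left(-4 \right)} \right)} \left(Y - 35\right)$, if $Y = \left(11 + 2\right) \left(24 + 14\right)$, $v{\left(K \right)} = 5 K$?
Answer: $-9180$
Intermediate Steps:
$Y = 494$ ($Y = 13 \cdot 38 = 494$)
$B{\left(v{\left(-4 \right)} \right)} \left(Y - 35\right) = 5 \left(-4\right) \left(494 - 35\right) = \left(-20\right) 459 = -9180$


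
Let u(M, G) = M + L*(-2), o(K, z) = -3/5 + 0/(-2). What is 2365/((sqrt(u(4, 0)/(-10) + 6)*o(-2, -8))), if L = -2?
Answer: -11825*sqrt(130)/78 ≈ -1728.5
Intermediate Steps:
o(K, z) = -3/5 (o(K, z) = -3*1/5 + 0*(-1/2) = -3/5 + 0 = -3/5)
u(M, G) = 4 + M (u(M, G) = M - 2*(-2) = M + 4 = 4 + M)
2365/((sqrt(u(4, 0)/(-10) + 6)*o(-2, -8))) = 2365/((sqrt((4 + 4)/(-10) + 6)*(-3/5))) = 2365/((sqrt(8*(-1/10) + 6)*(-3/5))) = 2365/((sqrt(-4/5 + 6)*(-3/5))) = 2365/((sqrt(26/5)*(-3/5))) = 2365/(((sqrt(130)/5)*(-3/5))) = 2365/((-3*sqrt(130)/25)) = 2365*(-5*sqrt(130)/78) = -11825*sqrt(130)/78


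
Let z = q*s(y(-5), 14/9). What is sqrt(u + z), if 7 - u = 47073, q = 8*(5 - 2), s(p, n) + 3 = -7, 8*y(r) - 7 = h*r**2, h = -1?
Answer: I*sqrt(47306) ≈ 217.5*I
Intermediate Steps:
y(r) = 7/8 - r**2/8 (y(r) = 7/8 + (-r**2)/8 = 7/8 - r**2/8)
s(p, n) = -10 (s(p, n) = -3 - 7 = -10)
q = 24 (q = 8*3 = 24)
u = -47066 (u = 7 - 1*47073 = 7 - 47073 = -47066)
z = -240 (z = 24*(-10) = -240)
sqrt(u + z) = sqrt(-47066 - 240) = sqrt(-47306) = I*sqrt(47306)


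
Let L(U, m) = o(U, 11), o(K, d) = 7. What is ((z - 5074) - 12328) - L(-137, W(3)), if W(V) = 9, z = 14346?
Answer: -3063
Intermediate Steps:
L(U, m) = 7
((z - 5074) - 12328) - L(-137, W(3)) = ((14346 - 5074) - 12328) - 1*7 = (9272 - 12328) - 7 = -3056 - 7 = -3063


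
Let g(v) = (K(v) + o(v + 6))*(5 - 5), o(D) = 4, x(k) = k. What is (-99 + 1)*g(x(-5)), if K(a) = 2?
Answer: 0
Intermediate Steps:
g(v) = 0 (g(v) = (2 + 4)*(5 - 5) = 6*0 = 0)
(-99 + 1)*g(x(-5)) = (-99 + 1)*0 = -98*0 = 0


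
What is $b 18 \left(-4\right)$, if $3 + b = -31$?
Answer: $2448$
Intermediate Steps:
$b = -34$ ($b = -3 - 31 = -34$)
$b 18 \left(-4\right) = \left(-34\right) 18 \left(-4\right) = \left(-612\right) \left(-4\right) = 2448$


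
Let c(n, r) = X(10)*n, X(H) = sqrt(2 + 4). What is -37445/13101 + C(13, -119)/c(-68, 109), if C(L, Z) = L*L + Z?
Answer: -37445/13101 - 25*sqrt(6)/204 ≈ -3.1584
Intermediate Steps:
X(H) = sqrt(6)
C(L, Z) = Z + L**2 (C(L, Z) = L**2 + Z = Z + L**2)
c(n, r) = n*sqrt(6) (c(n, r) = sqrt(6)*n = n*sqrt(6))
-37445/13101 + C(13, -119)/c(-68, 109) = -37445/13101 + (-119 + 13**2)/((-68*sqrt(6))) = -37445*1/13101 + (-119 + 169)*(-sqrt(6)/408) = -37445/13101 + 50*(-sqrt(6)/408) = -37445/13101 - 25*sqrt(6)/204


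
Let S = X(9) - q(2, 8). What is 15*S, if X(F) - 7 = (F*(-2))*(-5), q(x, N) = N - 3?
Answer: 1380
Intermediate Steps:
q(x, N) = -3 + N
X(F) = 7 + 10*F (X(F) = 7 + (F*(-2))*(-5) = 7 - 2*F*(-5) = 7 + 10*F)
S = 92 (S = (7 + 10*9) - (-3 + 8) = (7 + 90) - 1*5 = 97 - 5 = 92)
15*S = 15*92 = 1380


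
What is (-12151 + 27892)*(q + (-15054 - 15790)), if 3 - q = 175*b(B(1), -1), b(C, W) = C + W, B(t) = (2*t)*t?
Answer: -488222856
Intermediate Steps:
B(t) = 2*t²
q = -172 (q = 3 - 175*(2*1² - 1) = 3 - 175*(2*1 - 1) = 3 - 175*(2 - 1) = 3 - 175 = -172)
(-12151 + 27892)*(q + (-15054 - 15790)) = (-12151 + 27892)*(-172 + (-15054 - 15790)) = 15741*(-172 - 30844) = 15741*(-31016) = -488222856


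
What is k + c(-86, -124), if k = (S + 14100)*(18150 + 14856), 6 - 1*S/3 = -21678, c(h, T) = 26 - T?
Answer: 2612491062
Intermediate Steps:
S = 65052 (S = 18 - 3*(-21678) = 18 + 65034 = 65052)
k = 2612490912 (k = (65052 + 14100)*(18150 + 14856) = 79152*33006 = 2612490912)
k + c(-86, -124) = 2612490912 + (26 - 1*(-124)) = 2612490912 + (26 + 124) = 2612490912 + 150 = 2612491062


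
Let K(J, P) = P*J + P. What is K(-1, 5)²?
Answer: 0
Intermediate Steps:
K(J, P) = P + J*P (K(J, P) = J*P + P = P + J*P)
K(-1, 5)² = (5*(1 - 1))² = (5*0)² = 0² = 0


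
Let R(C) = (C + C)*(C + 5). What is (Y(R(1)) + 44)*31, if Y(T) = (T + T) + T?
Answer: 2480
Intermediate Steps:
R(C) = 2*C*(5 + C) (R(C) = (2*C)*(5 + C) = 2*C*(5 + C))
Y(T) = 3*T (Y(T) = 2*T + T = 3*T)
(Y(R(1)) + 44)*31 = (3*(2*1*(5 + 1)) + 44)*31 = (3*(2*1*6) + 44)*31 = (3*12 + 44)*31 = (36 + 44)*31 = 80*31 = 2480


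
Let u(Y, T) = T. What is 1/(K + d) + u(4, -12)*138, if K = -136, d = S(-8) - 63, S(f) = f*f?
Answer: -223561/135 ≈ -1656.0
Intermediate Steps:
S(f) = f**2
d = 1 (d = (-8)**2 - 63 = 64 - 63 = 1)
1/(K + d) + u(4, -12)*138 = 1/(-136 + 1) - 12*138 = 1/(-135) - 1656 = -1/135 - 1656 = -223561/135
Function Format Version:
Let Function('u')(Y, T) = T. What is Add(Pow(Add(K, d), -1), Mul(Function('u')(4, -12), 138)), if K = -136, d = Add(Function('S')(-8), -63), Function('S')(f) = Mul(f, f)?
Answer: Rational(-223561, 135) ≈ -1656.0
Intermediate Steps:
Function('S')(f) = Pow(f, 2)
d = 1 (d = Add(Pow(-8, 2), -63) = Add(64, -63) = 1)
Add(Pow(Add(K, d), -1), Mul(Function('u')(4, -12), 138)) = Add(Pow(Add(-136, 1), -1), Mul(-12, 138)) = Add(Pow(-135, -1), -1656) = Add(Rational(-1, 135), -1656) = Rational(-223561, 135)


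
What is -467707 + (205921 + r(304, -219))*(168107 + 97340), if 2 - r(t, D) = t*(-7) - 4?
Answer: 55227107878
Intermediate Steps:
r(t, D) = 6 + 7*t (r(t, D) = 2 - (t*(-7) - 4) = 2 - (-7*t - 4) = 2 - (-4 - 7*t) = 2 + (4 + 7*t) = 6 + 7*t)
-467707 + (205921 + r(304, -219))*(168107 + 97340) = -467707 + (205921 + (6 + 7*304))*(168107 + 97340) = -467707 + (205921 + (6 + 2128))*265447 = -467707 + (205921 + 2134)*265447 = -467707 + 208055*265447 = -467707 + 55227575585 = 55227107878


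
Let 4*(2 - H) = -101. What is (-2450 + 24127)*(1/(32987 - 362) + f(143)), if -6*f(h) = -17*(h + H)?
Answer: 2729131763791/261000 ≈ 1.0456e+7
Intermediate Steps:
H = 109/4 (H = 2 - 1/4*(-101) = 2 + 101/4 = 109/4 ≈ 27.250)
f(h) = 1853/24 + 17*h/6 (f(h) = -(-17)*(h + 109/4)/6 = -(-17)*(109/4 + h)/6 = -(-1853/4 - 17*h)/6 = 1853/24 + 17*h/6)
(-2450 + 24127)*(1/(32987 - 362) + f(143)) = (-2450 + 24127)*(1/(32987 - 362) + (1853/24 + (17/6)*143)) = 21677*(1/32625 + (1853/24 + 2431/6)) = 21677*(1/32625 + 3859/8) = 21677*(125899883/261000) = 2729131763791/261000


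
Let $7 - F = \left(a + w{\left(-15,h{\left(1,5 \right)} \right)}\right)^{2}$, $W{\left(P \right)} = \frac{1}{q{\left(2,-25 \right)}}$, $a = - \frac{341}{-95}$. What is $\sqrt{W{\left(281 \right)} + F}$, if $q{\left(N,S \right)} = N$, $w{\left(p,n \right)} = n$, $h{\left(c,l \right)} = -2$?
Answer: $\frac{\sqrt{179546}}{190} \approx 2.2302$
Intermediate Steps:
$a = \frac{341}{95}$ ($a = \left(-341\right) \left(- \frac{1}{95}\right) = \frac{341}{95} \approx 3.5895$)
$W{\left(P \right)} = \frac{1}{2}$
$F = \frac{40374}{9025}$ ($F = 7 - \left(\frac{341}{95} - 2\right)^{2} = 7 - \left(\frac{151}{95}\right)^{2} = 7 - \frac{22801}{9025} = \frac{40374}{9025} \approx 4.4736$)
$\sqrt{W{\left(281 \right)} + F} = \sqrt{\frac{1}{2} + \frac{40374}{9025}} = \sqrt{\frac{89773}{18050}} = \frac{\sqrt{179546}}{190}$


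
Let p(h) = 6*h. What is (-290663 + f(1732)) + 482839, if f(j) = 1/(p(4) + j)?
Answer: 337461057/1756 ≈ 1.9218e+5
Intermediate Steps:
f(j) = 1/(24 + j) (f(j) = 1/(6*4 + j) = 1/(24 + j))
(-290663 + f(1732)) + 482839 = (-290663 + 1/(24 + 1732)) + 482839 = (-290663 + 1/1756) + 482839 = -510404227/1756 + 482839 = 337461057/1756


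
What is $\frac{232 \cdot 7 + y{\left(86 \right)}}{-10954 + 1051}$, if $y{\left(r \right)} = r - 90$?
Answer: $- \frac{540}{3301} \approx -0.16359$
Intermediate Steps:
$y{\left(r \right)} = -90 + r$ ($y{\left(r \right)} = r - 90 = -90 + r$)
$\frac{232 \cdot 7 + y{\left(86 \right)}}{-10954 + 1051} = \frac{232 \cdot 7 + \left(-90 + 86\right)}{-10954 + 1051} = \frac{1624 - 4}{-9903} = 1620 \left(- \frac{1}{9903}\right) = - \frac{540}{3301}$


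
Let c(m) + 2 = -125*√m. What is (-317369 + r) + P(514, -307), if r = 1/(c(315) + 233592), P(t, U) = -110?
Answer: -494898657986091/1558839035 + 15*√35/2182374649 ≈ -3.1748e+5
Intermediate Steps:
c(m) = -2 - 125*√m
r = 1/(233590 - 375*√35) (r = 1/((-2 - 375*√35) + 233592) = 1/(233590 - 375*√35) ≈ 4.3221e-6)
(-317369 + r) + P(514, -307) = (-317369 + (6674/1558839035 + 15*√35/2182374649)) - 110 = (-494727185692241/1558839035 + 15*√35/2182374649) - 110 = -494898657986091/1558839035 + 15*√35/2182374649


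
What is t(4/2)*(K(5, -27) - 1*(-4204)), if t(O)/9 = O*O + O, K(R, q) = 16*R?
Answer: 231336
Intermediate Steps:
t(O) = 9*O + 9*O**2 (t(O) = 9*(O*O + O) = 9*(O**2 + O) = 9*(O + O**2) = 9*O + 9*O**2)
t(4/2)*(K(5, -27) - 1*(-4204)) = (9*(4/2)*(1 + 4/2))*(16*5 - 1*(-4204)) = (9*(4*(1/2))*(1 + 4*(1/2)))*(80 + 4204) = (9*2*(1 + 2))*4284 = (9*2*3)*4284 = 54*4284 = 231336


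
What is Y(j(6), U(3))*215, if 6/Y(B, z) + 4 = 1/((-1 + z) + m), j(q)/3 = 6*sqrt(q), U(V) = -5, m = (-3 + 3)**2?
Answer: -1548/5 ≈ -309.60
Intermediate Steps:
m = 0 (m = 0**2 = 0)
j(q) = 18*sqrt(q) (j(q) = 3*(6*sqrt(q)) = 18*sqrt(q))
Y(B, z) = 6/(-4 + 1/(-1 + z)) (Y(B, z) = 6/(-4 + 1/((-1 + z) + 0)) = 6/(-4 + 1/(-1 + z)))
Y(j(6), U(3))*215 = (6*(1 - 1*(-5))/(-5 + 4*(-5)))*215 = (6*(1 + 5)/(-5 - 20))*215 = (6*6/(-25))*215 = (6*(-1/25)*6)*215 = -36/25*215 = -1548/5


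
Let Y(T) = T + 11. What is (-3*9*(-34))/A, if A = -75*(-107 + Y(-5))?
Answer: 306/2525 ≈ 0.12119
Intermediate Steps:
Y(T) = 11 + T
A = 7575 (A = -75*(-107 + (11 - 5)) = -75*(-107 + 6) = -75*(-101) = 7575)
(-3*9*(-34))/A = (-3*9*(-34))/7575 = -27*(-34)*(1/7575) = 918*(1/7575) = 306/2525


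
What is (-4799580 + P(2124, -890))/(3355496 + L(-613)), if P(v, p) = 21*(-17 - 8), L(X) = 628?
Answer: -1600035/1118708 ≈ -1.4303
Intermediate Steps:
P(v, p) = -525 (P(v, p) = 21*(-25) = -525)
(-4799580 + P(2124, -890))/(3355496 + L(-613)) = (-4799580 - 525)/(3355496 + 628) = -4800105/3356124 = -4800105*1/3356124 = -1600035/1118708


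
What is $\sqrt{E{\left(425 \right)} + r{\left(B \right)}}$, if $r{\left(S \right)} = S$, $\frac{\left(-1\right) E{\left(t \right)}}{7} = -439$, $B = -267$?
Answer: $\sqrt{2806} \approx 52.972$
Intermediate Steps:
$E{\left(t \right)} = 3073$ ($E{\left(t \right)} = \left(-7\right) \left(-439\right) = 3073$)
$\sqrt{E{\left(425 \right)} + r{\left(B \right)}} = \sqrt{3073 - 267} = \sqrt{2806}$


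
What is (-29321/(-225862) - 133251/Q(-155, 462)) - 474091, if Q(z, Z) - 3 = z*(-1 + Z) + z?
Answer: -2555861295103695/5391100078 ≈ -4.7409e+5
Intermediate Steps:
Q(z, Z) = 3 + z + z*(-1 + Z) (Q(z, Z) = 3 + (z*(-1 + Z) + z) = 3 + (z + z*(-1 + Z)) = 3 + z + z*(-1 + Z))
(-29321/(-225862) - 133251/Q(-155, 462)) - 474091 = (-29321/(-225862) - 133251/(3 + 462*(-155))) - 474091 = (-29321*(-1/225862) - 133251/(3 - 71610)) - 474091 = (29321/225862 - 133251/(-71607)) - 474091 = (29321/225862 - 133251*(-1/71607)) - 474091 = (29321/225862 + 44417/23869) - 474091 = 10731975403/5391100078 - 474091 = -2555861295103695/5391100078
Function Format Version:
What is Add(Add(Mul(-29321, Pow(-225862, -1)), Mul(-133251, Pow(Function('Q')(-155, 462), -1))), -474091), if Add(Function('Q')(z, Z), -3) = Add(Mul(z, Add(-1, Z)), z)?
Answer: Rational(-2555861295103695, 5391100078) ≈ -4.7409e+5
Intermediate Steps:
Function('Q')(z, Z) = Add(3, z, Mul(z, Add(-1, Z))) (Function('Q')(z, Z) = Add(3, Add(Mul(z, Add(-1, Z)), z)) = Add(3, Add(z, Mul(z, Add(-1, Z)))) = Add(3, z, Mul(z, Add(-1, Z))))
Add(Add(Mul(-29321, Pow(-225862, -1)), Mul(-133251, Pow(Function('Q')(-155, 462), -1))), -474091) = Add(Add(Mul(-29321, Pow(-225862, -1)), Mul(-133251, Pow(Add(3, Mul(462, -155)), -1))), -474091) = Add(Add(Mul(-29321, Rational(-1, 225862)), Mul(-133251, Pow(Add(3, -71610), -1))), -474091) = Add(Add(Rational(29321, 225862), Mul(-133251, Pow(-71607, -1))), -474091) = Add(Add(Rational(29321, 225862), Mul(-133251, Rational(-1, 71607))), -474091) = Add(Add(Rational(29321, 225862), Rational(44417, 23869)), -474091) = Add(Rational(10731975403, 5391100078), -474091) = Rational(-2555861295103695, 5391100078)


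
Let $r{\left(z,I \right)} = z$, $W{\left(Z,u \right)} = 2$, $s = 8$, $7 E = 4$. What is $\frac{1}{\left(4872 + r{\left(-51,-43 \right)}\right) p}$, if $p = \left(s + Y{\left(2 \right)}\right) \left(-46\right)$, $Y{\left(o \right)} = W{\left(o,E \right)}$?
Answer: $- \frac{1}{2217660} \approx -4.5093 \cdot 10^{-7}$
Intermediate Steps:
$E = \frac{4}{7}$ ($E = \frac{1}{7} \cdot 4 = \frac{4}{7} \approx 0.57143$)
$Y{\left(o \right)} = 2$
$p = -460$ ($p = \left(8 + 2\right) \left(-46\right) = 10 \left(-46\right) = -460$)
$\frac{1}{\left(4872 + r{\left(-51,-43 \right)}\right) p} = \frac{1}{\left(4872 - 51\right) \left(-460\right)} = \frac{1}{4821} \left(- \frac{1}{460}\right) = - \frac{1}{2217660}$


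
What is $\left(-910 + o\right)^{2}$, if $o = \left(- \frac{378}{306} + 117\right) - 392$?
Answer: $\frac{406667556}{289} \approx 1.4072 \cdot 10^{6}$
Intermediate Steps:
$o = - \frac{4696}{17}$ ($o = \left(\left(-378\right) \frac{1}{306} + 117\right) - 392 = \left(- \frac{21}{17} + 117\right) - 392 = \frac{1968}{17} - 392 = - \frac{4696}{17} \approx -276.24$)
$\left(-910 + o\right)^{2} = \left(-910 - \frac{4696}{17}\right)^{2} = \left(- \frac{20166}{17}\right)^{2} = \frac{406667556}{289}$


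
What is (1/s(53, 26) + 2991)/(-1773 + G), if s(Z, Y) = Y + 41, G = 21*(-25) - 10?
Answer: -100199/77318 ≈ -1.2959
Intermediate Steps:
G = -535 (G = -525 - 10 = -535)
s(Z, Y) = 41 + Y
(1/s(53, 26) + 2991)/(-1773 + G) = (1/(41 + 26) + 2991)/(-1773 - 535) = (1/67 + 2991)/(-2308) = (1/67 + 2991)*(-1/2308) = (200398/67)*(-1/2308) = -100199/77318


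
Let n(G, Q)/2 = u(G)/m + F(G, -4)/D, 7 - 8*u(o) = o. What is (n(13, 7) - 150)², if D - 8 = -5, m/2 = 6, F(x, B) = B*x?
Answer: 19669225/576 ≈ 34148.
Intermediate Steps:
m = 12 (m = 2*6 = 12)
D = 3 (D = 8 - 5 = 3)
u(o) = 7/8 - o/8
n(G, Q) = 7/48 - 43*G/16 (n(G, Q) = 2*((7/8 - G/8)/12 - 4*G/3) = 2*((7/8 - G/8)*(1/12) - 4*G*(⅓)) = 2*((7/96 - G/96) - 4*G/3) = 2*(7/96 - 43*G/32) = 7/48 - 43*G/16)
(n(13, 7) - 150)² = ((7/48 - 43/16*13) - 150)² = ((7/48 - 559/16) - 150)² = (-835/24 - 150)² = (-4435/24)² = 19669225/576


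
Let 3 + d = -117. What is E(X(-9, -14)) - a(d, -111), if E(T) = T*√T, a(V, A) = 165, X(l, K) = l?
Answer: -165 - 27*I ≈ -165.0 - 27.0*I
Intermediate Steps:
d = -120 (d = -3 - 117 = -120)
E(T) = T^(3/2)
E(X(-9, -14)) - a(d, -111) = (-9)^(3/2) - 1*165 = -27*I - 165 = -165 - 27*I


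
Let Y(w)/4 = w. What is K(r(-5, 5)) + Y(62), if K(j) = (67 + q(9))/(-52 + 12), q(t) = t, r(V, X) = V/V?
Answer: 2461/10 ≈ 246.10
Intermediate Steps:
r(V, X) = 1
Y(w) = 4*w
K(j) = -19/10 (K(j) = (67 + 9)/(-52 + 12) = 76/(-40) = 76*(-1/40) = -19/10)
K(r(-5, 5)) + Y(62) = -19/10 + 4*62 = -19/10 + 248 = 2461/10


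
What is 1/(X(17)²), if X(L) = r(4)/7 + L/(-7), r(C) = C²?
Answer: 49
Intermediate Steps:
X(L) = 16/7 - L/7 (X(L) = 4²/7 + L/(-7) = 16*(⅐) + L*(-⅐) = 16/7 - L/7)
1/(X(17)²) = 1/((16/7 - ⅐*17)²) = 1/((16/7 - 17/7)²) = 1/((-⅐)²) = 1/(1/49) = 49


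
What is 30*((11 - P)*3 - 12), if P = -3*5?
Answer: 1980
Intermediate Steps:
P = -15
30*((11 - P)*3 - 12) = 30*((11 - 1*(-15))*3 - 12) = 30*((11 + 15)*3 - 12) = 30*(26*3 - 12) = 30*(78 - 12) = 30*66 = 1980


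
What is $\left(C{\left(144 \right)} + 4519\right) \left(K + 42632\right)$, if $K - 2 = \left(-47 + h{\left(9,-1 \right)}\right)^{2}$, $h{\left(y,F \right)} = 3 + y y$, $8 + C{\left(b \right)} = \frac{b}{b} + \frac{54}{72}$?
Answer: $\frac{794298153}{4} \approx 1.9857 \cdot 10^{8}$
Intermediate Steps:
$C{\left(b \right)} = - \frac{25}{4}$ ($C{\left(b \right)} = -8 + \left(\frac{b}{b} + \frac{54}{72}\right) = -8 + \left(1 + 54 \cdot \frac{1}{72}\right) = -8 + \left(1 + \frac{3}{4}\right) = -8 + \frac{7}{4} = - \frac{25}{4}$)
$h{\left(y,F \right)} = 3 + y^{2}$
$K = 1371$ ($K = 2 + \left(-47 + \left(3 + 9^{2}\right)\right)^{2} = 2 + \left(-47 + \left(3 + 81\right)\right)^{2} = 2 + \left(-47 + 84\right)^{2} = 2 + 37^{2} = 2 + 1369 = 1371$)
$\left(C{\left(144 \right)} + 4519\right) \left(K + 42632\right) = \left(- \frac{25}{4} + 4519\right) \left(1371 + 42632\right) = \frac{18051}{4} \cdot 44003 = \frac{794298153}{4}$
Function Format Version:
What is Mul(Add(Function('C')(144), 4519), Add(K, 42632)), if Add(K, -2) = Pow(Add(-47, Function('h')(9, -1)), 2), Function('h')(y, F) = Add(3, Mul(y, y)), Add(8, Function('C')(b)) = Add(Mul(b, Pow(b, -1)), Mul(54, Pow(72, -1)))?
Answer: Rational(794298153, 4) ≈ 1.9857e+8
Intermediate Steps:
Function('C')(b) = Rational(-25, 4) (Function('C')(b) = Add(-8, Add(Mul(b, Pow(b, -1)), Mul(54, Pow(72, -1)))) = Add(-8, Add(1, Mul(54, Rational(1, 72)))) = Add(-8, Add(1, Rational(3, 4))) = Add(-8, Rational(7, 4)) = Rational(-25, 4))
Function('h')(y, F) = Add(3, Pow(y, 2))
K = 1371 (K = Add(2, Pow(Add(-47, Add(3, Pow(9, 2))), 2)) = Add(2, Pow(Add(-47, Add(3, 81)), 2)) = Add(2, Pow(Add(-47, 84), 2)) = Add(2, Pow(37, 2)) = Add(2, 1369) = 1371)
Mul(Add(Function('C')(144), 4519), Add(K, 42632)) = Mul(Add(Rational(-25, 4), 4519), Add(1371, 42632)) = Mul(Rational(18051, 4), 44003) = Rational(794298153, 4)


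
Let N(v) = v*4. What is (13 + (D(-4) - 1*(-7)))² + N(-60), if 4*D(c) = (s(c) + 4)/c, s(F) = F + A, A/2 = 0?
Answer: 160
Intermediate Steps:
A = 0 (A = 2*0 = 0)
N(v) = 4*v
s(F) = F (s(F) = F + 0 = F)
D(c) = (4 + c)/(4*c) (D(c) = ((c + 4)/c)/4 = ((4 + c)/c)/4 = (4 + c)/(4*c))
(13 + (D(-4) - 1*(-7)))² + N(-60) = (13 + ((¼)*(4 - 4)/(-4) - 1*(-7)))² + 4*(-60) = (13 + ((¼)*(-¼)*0 + 7))² - 240 = (13 + (0 + 7))² - 240 = (13 + 7)² - 240 = 20² - 240 = 400 - 240 = 160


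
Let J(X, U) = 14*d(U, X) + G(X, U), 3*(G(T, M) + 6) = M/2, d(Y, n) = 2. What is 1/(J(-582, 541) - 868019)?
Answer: -6/5207441 ≈ -1.1522e-6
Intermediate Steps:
G(T, M) = -6 + M/6 (G(T, M) = -6 + (M/2)/3 = -6 + M/6)
J(X, U) = 22 + U/6 (J(X, U) = 14*2 + (-6 + U/6) = 28 + (-6 + U/6) = 22 + U/6)
1/(J(-582, 541) - 868019) = 1/((22 + (⅙)*541) - 868019) = 1/((22 + 541/6) - 868019) = 1/(673/6 - 868019) = 1/(-5207441/6) = -6/5207441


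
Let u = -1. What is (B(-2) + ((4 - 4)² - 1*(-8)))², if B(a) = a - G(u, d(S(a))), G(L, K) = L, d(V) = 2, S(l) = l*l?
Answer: 49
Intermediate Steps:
S(l) = l²
B(a) = 1 + a (B(a) = a - 1*(-1) = a + 1 = 1 + a)
(B(-2) + ((4 - 4)² - 1*(-8)))² = ((1 - 2) + ((4 - 4)² - 1*(-8)))² = (-1 + (0² + 8))² = (-1 + (0 + 8))² = (-1 + 8)² = 7² = 49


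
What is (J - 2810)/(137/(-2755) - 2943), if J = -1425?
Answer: 11667425/8108102 ≈ 1.4390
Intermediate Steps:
(J - 2810)/(137/(-2755) - 2943) = (-1425 - 2810)/(137/(-2755) - 2943) = -4235/(137*(-1/2755) - 2943) = -4235/(-137/2755 - 2943) = -4235/(-8108102/2755) = -4235*(-2755/8108102) = 11667425/8108102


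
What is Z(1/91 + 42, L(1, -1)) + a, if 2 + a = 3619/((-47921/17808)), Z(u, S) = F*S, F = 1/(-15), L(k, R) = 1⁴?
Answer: -968192831/718815 ≈ -1346.9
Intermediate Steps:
L(k, R) = 1
F = -1/15 ≈ -0.066667
Z(u, S) = -S/15
a = -64542994/47921 (a = -2 + 3619/((-47921/17808)) = -2 + 3619/((-47921*1/17808)) = -2 + 3619/(-47921/17808) = -2 + 3619*(-17808/47921) = -2 - 64447152/47921 = -64542994/47921 ≈ -1346.9)
Z(1/91 + 42, L(1, -1)) + a = -1/15*1 - 64542994/47921 = -1/15 - 64542994/47921 = -968192831/718815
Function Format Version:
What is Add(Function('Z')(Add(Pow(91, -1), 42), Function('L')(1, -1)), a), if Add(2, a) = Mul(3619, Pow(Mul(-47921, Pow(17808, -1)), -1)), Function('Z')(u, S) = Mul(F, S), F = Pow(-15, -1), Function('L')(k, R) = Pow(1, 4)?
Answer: Rational(-968192831, 718815) ≈ -1346.9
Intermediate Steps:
Function('L')(k, R) = 1
F = Rational(-1, 15) ≈ -0.066667
Function('Z')(u, S) = Mul(Rational(-1, 15), S)
a = Rational(-64542994, 47921) (a = Add(-2, Mul(3619, Pow(Mul(-47921, Pow(17808, -1)), -1))) = Add(-2, Mul(3619, Pow(Mul(-47921, Rational(1, 17808)), -1))) = Add(-2, Mul(3619, Pow(Rational(-47921, 17808), -1))) = Add(-2, Mul(3619, Rational(-17808, 47921))) = Add(-2, Rational(-64447152, 47921)) = Rational(-64542994, 47921) ≈ -1346.9)
Add(Function('Z')(Add(Pow(91, -1), 42), Function('L')(1, -1)), a) = Add(Mul(Rational(-1, 15), 1), Rational(-64542994, 47921)) = Add(Rational(-1, 15), Rational(-64542994, 47921)) = Rational(-968192831, 718815)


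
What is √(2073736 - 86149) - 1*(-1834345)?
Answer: 1834345 + 21*√4507 ≈ 1.8358e+6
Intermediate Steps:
√(2073736 - 86149) - 1*(-1834345) = √1987587 + 1834345 = 21*√4507 + 1834345 = 1834345 + 21*√4507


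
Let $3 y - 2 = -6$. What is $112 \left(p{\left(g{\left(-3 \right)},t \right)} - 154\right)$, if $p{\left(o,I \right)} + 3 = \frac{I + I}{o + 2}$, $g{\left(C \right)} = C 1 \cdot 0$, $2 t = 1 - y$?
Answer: $- \frac{52360}{3} \approx -17453.0$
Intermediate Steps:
$y = - \frac{4}{3}$ ($y = \frac{2}{3} + \frac{1}{3} \left(-6\right) = \frac{2}{3} - 2 = - \frac{4}{3} \approx -1.3333$)
$t = \frac{7}{6}$ ($t = \frac{1 - - \frac{4}{3}}{2} = \frac{1 + \frac{4}{3}}{2} = \frac{1}{2} \cdot \frac{7}{3} = \frac{7}{6} \approx 1.1667$)
$g{\left(C \right)} = 0$ ($g{\left(C \right)} = C 0 = 0$)
$p{\left(o,I \right)} = -3 + \frac{2 I}{2 + o}$ ($p{\left(o,I \right)} = -3 + \frac{I + I}{o + 2} = -3 + \frac{2 I}{2 + o}$)
$112 \left(p{\left(g{\left(-3 \right)},t \right)} - 154\right) = 112 \left(\frac{-6 - 0 + 2 \cdot \frac{7}{6}}{2 + 0} - 154\right) = 112 \left(\frac{-6 + 0 + \frac{7}{3}}{2} - 154\right) = 112 \left(\frac{1}{2} \left(- \frac{11}{3}\right) - 154\right) = 112 \left(- \frac{11}{6} - 154\right) = 112 \left(- \frac{935}{6}\right) = - \frac{52360}{3}$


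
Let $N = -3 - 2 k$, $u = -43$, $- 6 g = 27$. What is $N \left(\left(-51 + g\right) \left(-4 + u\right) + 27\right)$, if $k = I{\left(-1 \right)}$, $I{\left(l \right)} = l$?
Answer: $- \frac{5271}{2} \approx -2635.5$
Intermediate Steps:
$g = - \frac{9}{2}$ ($g = \left(- \frac{1}{6}\right) 27 = - \frac{9}{2} \approx -4.5$)
$k = -1$
$N = -1$ ($N = -3 - -2 = -3 + 2 = -1$)
$N \left(\left(-51 + g\right) \left(-4 + u\right) + 27\right) = - (\left(-51 - \frac{9}{2}\right) \left(-4 - 43\right) + 27) = - (\left(- \frac{111}{2}\right) \left(-47\right) + 27) = - (\frac{5217}{2} + 27) = \left(-1\right) \frac{5271}{2} = - \frac{5271}{2}$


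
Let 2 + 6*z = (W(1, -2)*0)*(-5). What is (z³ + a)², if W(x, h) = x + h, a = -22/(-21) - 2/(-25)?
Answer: 26553409/22325625 ≈ 1.1894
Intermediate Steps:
a = 592/525 (a = -22*(-1/21) - 2*(-1/25) = 22/21 + 2/25 = 592/525 ≈ 1.1276)
W(x, h) = h + x
z = -⅓ (z = -⅓ + (((-2 + 1)*0)*(-5))/6 = -⅓ + (-1*0*(-5))/6 = -⅓ + (0*(-5))/6 = -⅓ + (⅙)*0 = -⅓ + 0 = -⅓ ≈ -0.33333)
(z³ + a)² = ((-⅓)³ + 592/525)² = (-1/27 + 592/525)² = (5153/4725)² = 26553409/22325625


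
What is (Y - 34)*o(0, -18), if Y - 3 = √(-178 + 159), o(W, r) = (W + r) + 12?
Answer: 186 - 6*I*√19 ≈ 186.0 - 26.153*I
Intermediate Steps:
o(W, r) = 12 + W + r
Y = 3 + I*√19 (Y = 3 + √(-178 + 159) = 3 + √(-19) = 3 + I*√19 ≈ 3.0 + 4.3589*I)
(Y - 34)*o(0, -18) = ((3 + I*√19) - 34)*(12 + 0 - 18) = (-31 + I*√19)*(-6) = 186 - 6*I*√19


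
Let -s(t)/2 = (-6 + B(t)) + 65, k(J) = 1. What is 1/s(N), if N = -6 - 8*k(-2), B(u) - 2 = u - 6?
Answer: -1/82 ≈ -0.012195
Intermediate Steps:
B(u) = -4 + u (B(u) = 2 + (u - 6) = 2 + (-6 + u) = -4 + u)
N = -14 (N = -6 - 8*1 = -6 - 8 = -14)
s(t) = -110 - 2*t (s(t) = -2*((-6 + (-4 + t)) + 65) = -2*((-10 + t) + 65) = -2*(55 + t) = -110 - 2*t)
1/s(N) = 1/(-110 - 2*(-14)) = 1/(-110 + 28) = 1/(-82) = -1/82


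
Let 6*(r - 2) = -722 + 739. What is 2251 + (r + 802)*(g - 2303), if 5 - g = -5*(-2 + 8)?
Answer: -1827647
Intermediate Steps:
r = 29/6 (r = 2 + (-722 + 739)/6 = 2 + (1/6)*17 = 2 + 17/6 = 29/6 ≈ 4.8333)
g = 35 (g = 5 - (-5)*(-2 + 8) = 5 - (-5)*6 = 5 - 1*(-30) = 5 + 30 = 35)
2251 + (r + 802)*(g - 2303) = 2251 + (29/6 + 802)*(35 - 2303) = 2251 + (4841/6)*(-2268) = 2251 - 1829898 = -1827647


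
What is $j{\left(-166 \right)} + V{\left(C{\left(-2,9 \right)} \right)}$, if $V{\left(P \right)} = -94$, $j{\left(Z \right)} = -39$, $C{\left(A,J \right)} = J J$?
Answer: $-133$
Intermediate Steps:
$C{\left(A,J \right)} = J^{2}$
$j{\left(-166 \right)} + V{\left(C{\left(-2,9 \right)} \right)} = -39 - 94 = -133$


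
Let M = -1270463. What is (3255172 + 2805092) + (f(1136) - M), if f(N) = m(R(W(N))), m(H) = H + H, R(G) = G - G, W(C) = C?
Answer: 7330727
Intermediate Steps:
R(G) = 0
m(H) = 2*H
f(N) = 0 (f(N) = 2*0 = 0)
(3255172 + 2805092) + (f(1136) - M) = (3255172 + 2805092) + (0 - 1*(-1270463)) = 6060264 + (0 + 1270463) = 6060264 + 1270463 = 7330727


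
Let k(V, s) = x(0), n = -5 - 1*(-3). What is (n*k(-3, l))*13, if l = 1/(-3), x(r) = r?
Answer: 0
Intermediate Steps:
n = -2 (n = -5 + 3 = -2)
l = -⅓ ≈ -0.33333
k(V, s) = 0
(n*k(-3, l))*13 = -2*0*13 = 0*13 = 0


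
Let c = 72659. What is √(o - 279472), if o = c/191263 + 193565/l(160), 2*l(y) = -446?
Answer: I*√509983518027446424934/42651649 ≈ 529.47*I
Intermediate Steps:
l(y) = -223 (l(y) = (½)*(-446) = -223)
o = -37005619638/42651649 (o = 72659/191263 + 193565/(-223) = 72659*(1/191263) + 193565*(-1/223) = 72659/191263 - 193565/223 = -37005619638/42651649 ≈ -867.63)
√(o - 279472) = √(-37005619638/42651649 - 279472) = √(-11956947268966/42651649) = I*√509983518027446424934/42651649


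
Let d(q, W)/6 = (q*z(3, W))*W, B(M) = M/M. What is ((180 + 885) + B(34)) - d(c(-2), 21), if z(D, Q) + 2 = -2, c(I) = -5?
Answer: -1454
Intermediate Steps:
z(D, Q) = -4 (z(D, Q) = -2 - 2 = -4)
B(M) = 1
d(q, W) = -24*W*q (d(q, W) = 6*((q*(-4))*W) = 6*((-4*q)*W) = 6*(-4*W*q) = -24*W*q)
((180 + 885) + B(34)) - d(c(-2), 21) = ((180 + 885) + 1) - (-24)*21*(-5) = (1065 + 1) - 1*2520 = 1066 - 2520 = -1454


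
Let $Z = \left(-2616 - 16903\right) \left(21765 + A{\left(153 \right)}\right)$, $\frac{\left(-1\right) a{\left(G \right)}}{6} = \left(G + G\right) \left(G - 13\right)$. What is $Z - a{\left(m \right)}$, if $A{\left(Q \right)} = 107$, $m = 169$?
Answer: $-426603200$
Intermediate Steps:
$a{\left(G \right)} = - 12 G \left(-13 + G\right)$ ($a{\left(G \right)} = - 6 \left(G + G\right) \left(G - 13\right) = - 6 \cdot 2 G \left(-13 + G\right) = - 12 G \left(-13 + G\right)$)
$Z = -426919568$ ($Z = \left(-2616 - 16903\right) \left(21765 + 107\right) = \left(-19519\right) 21872 = -426919568$)
$Z - a{\left(m \right)} = -426919568 - 12 \cdot 169 \left(13 - 169\right) = -426919568 - 12 \cdot 169 \left(-156\right) = -426919568 - -316368 = -426919568 + 316368 = -426603200$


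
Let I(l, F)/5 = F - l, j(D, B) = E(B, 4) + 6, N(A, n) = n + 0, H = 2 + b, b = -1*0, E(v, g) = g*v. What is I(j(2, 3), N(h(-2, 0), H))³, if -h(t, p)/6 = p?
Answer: -512000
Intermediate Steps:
b = 0
h(t, p) = -6*p
H = 2 (H = 2 + 0 = 2)
N(A, n) = n
j(D, B) = 6 + 4*B (j(D, B) = 4*B + 6 = 6 + 4*B)
I(l, F) = -5*l + 5*F (I(l, F) = 5*(F - l) = -5*l + 5*F)
I(j(2, 3), N(h(-2, 0), H))³ = (-5*(6 + 4*3) + 5*2)³ = (-5*(6 + 12) + 10)³ = (-5*18 + 10)³ = (-90 + 10)³ = (-80)³ = -512000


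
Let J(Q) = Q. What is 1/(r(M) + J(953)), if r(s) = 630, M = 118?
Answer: 1/1583 ≈ 0.00063171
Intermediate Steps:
1/(r(M) + J(953)) = 1/(630 + 953) = 1/1583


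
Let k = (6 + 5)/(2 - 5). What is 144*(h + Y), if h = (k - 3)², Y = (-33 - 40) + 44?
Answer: 2224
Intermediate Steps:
k = -11/3 (k = 11/(-3) = 11*(-⅓) = -11/3 ≈ -3.6667)
Y = -29 (Y = -73 + 44 = -29)
h = 400/9 (h = (-11/3 - 3)² = (-20/3)² = 400/9 ≈ 44.444)
144*(h + Y) = 144*(400/9 - 29) = 144*(139/9) = 2224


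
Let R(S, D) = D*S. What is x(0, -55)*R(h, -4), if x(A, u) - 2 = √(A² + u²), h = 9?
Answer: -2052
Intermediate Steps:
x(A, u) = 2 + √(A² + u²)
x(0, -55)*R(h, -4) = (2 + √(0² + (-55)²))*(-4*9) = (2 + √(0 + 3025))*(-36) = (2 + √3025)*(-36) = (2 + 55)*(-36) = 57*(-36) = -2052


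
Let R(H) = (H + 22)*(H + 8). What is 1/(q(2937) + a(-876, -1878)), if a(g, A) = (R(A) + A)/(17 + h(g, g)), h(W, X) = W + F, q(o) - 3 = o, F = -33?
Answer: -446/423181 ≈ -0.0010539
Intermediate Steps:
q(o) = 3 + o
h(W, X) = -33 + W (h(W, X) = W - 33 = -33 + W)
R(H) = (8 + H)*(22 + H) (R(H) = (22 + H)*(8 + H) = (8 + H)*(22 + H))
a(g, A) = (176 + A**2 + 31*A)/(-16 + g) (a(g, A) = ((176 + A**2 + 30*A) + A)/(17 + (-33 + g)) = (176 + A**2 + 31*A)/(-16 + g))
1/(q(2937) + a(-876, -1878)) = 1/((3 + 2937) + (176 + (-1878)**2 + 31*(-1878))/(-16 - 876)) = 1/(2940 + (176 + 3526884 - 58218)/(-892)) = 1/(2940 - 1/892*3468842) = 1/(2940 - 1734421/446) = 1/(-423181/446) = -446/423181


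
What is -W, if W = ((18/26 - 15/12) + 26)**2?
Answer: -1750329/2704 ≈ -647.31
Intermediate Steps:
W = 1750329/2704 (W = ((18*(1/26) - 15*1/12) + 26)**2 = ((9/13 - 5/4) + 26)**2 = (-29/52 + 26)**2 = (1323/52)**2 = 1750329/2704 ≈ 647.31)
-W = -1*1750329/2704 = -1750329/2704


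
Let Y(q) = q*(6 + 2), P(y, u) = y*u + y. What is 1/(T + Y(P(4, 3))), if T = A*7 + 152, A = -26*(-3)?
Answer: 1/826 ≈ 0.0012107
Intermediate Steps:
P(y, u) = y + u*y (P(y, u) = u*y + y = y + u*y)
A = 78
Y(q) = 8*q (Y(q) = q*8 = 8*q)
T = 698 (T = 78*7 + 152 = 546 + 152 = 698)
1/(T + Y(P(4, 3))) = 1/(698 + 8*(4*(1 + 3))) = 1/(698 + 8*(4*4)) = 1/(698 + 8*16) = 1/(698 + 128) = 1/826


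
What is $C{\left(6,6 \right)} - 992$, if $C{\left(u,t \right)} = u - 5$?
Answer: $-991$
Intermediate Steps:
$C{\left(u,t \right)} = -5 + u$
$C{\left(6,6 \right)} - 992 = \left(-5 + 6\right) - 992 = 1 - 992 = -991$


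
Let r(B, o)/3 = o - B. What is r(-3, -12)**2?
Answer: 729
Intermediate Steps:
r(B, o) = -3*B + 3*o (r(B, o) = 3*(o - B) = -3*B + 3*o)
r(-3, -12)**2 = (-3*(-3) + 3*(-12))**2 = (9 - 36)**2 = (-27)**2 = 729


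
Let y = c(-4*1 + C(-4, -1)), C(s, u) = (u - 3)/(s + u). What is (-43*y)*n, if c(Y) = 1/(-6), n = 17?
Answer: 731/6 ≈ 121.83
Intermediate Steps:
C(s, u) = (-3 + u)/(s + u)
c(Y) = -1/6
y = -1/6 ≈ -0.16667
(-43*y)*n = -43*(-1/6)*17 = (43/6)*17 = 731/6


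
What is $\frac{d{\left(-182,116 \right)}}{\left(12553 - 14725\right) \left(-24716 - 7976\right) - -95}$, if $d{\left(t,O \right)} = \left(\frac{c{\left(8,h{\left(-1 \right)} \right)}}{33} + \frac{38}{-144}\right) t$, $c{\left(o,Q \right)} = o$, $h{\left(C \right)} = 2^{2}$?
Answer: $\frac{1547}{28118819124} \approx 5.5017 \cdot 10^{-8}$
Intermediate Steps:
$h{\left(C \right)} = 4$
$d{\left(t,O \right)} = - \frac{17 t}{792}$ ($d{\left(t,O \right)} = \left(\frac{8}{33} + \frac{38}{-144}\right) t = \left(8 \cdot \frac{1}{33} + 38 \left(- \frac{1}{144}\right)\right) t = \left(\frac{8}{33} - \frac{19}{72}\right) t = - \frac{17 t}{792}$)
$\frac{d{\left(-182,116 \right)}}{\left(12553 - 14725\right) \left(-24716 - 7976\right) - -95} = \frac{\left(- \frac{17}{792}\right) \left(-182\right)}{\left(12553 - 14725\right) \left(-24716 - 7976\right) - -95} = \frac{1547}{396 \left(\left(-2172\right) \left(-32692\right) + 95\right)} = \frac{1547}{396 \left(71007024 + 95\right)} = \frac{1547}{396 \cdot 71007119} = \frac{1547}{396} \cdot \frac{1}{71007119} = \frac{1547}{28118819124}$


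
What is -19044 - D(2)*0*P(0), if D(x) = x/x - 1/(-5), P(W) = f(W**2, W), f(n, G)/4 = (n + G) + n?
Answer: -19044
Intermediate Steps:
f(n, G) = 4*G + 8*n (f(n, G) = 4*((n + G) + n) = 4*((G + n) + n) = 4*(G + 2*n) = 4*G + 8*n)
P(W) = 4*W + 8*W**2
D(x) = 6/5 (D(x) = 1 - 1*(-1/5) = 1 + 1/5 = 6/5)
-19044 - D(2)*0*P(0) = -19044 - (6/5)*0*4*0*(1 + 2*0) = -19044 - 0*4*0*(1 + 0) = -19044 - 0*4*0*1 = -19044 - 0*0 = -19044 - 1*0 = -19044 + 0 = -19044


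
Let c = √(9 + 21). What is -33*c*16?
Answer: -528*√30 ≈ -2892.0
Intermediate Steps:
c = √30 ≈ 5.4772
-33*c*16 = -33*√30*16 = -528*√30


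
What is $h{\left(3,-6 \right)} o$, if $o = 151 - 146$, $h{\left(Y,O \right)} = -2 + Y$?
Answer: $5$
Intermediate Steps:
$o = 5$ ($o = 151 - 146 = 5$)
$h{\left(3,-6 \right)} o = \left(-2 + 3\right) 5 = 1 \cdot 5 = 5$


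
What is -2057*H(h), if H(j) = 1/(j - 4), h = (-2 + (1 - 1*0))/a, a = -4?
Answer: 8228/15 ≈ 548.53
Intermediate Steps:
h = ¼ (h = (-2 + (1 - 1*0))/(-4) = (-2 + (1 + 0))*(-¼) = (-2 + 1)*(-¼) = -1*(-¼) = ¼ ≈ 0.25000)
H(j) = 1/(-4 + j)
-2057*H(h) = -2057/(-4 + ¼) = -2057/(-15/4) = -2057*(-4/15) = 8228/15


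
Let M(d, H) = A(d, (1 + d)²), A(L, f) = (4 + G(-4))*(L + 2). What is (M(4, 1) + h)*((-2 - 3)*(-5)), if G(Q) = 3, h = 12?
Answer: 1350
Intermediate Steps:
A(L, f) = 14 + 7*L (A(L, f) = (4 + 3)*(L + 2) = 7*(2 + L) = 14 + 7*L)
M(d, H) = 14 + 7*d
(M(4, 1) + h)*((-2 - 3)*(-5)) = ((14 + 7*4) + 12)*((-2 - 3)*(-5)) = ((14 + 28) + 12)*(-5*(-5)) = (42 + 12)*25 = 54*25 = 1350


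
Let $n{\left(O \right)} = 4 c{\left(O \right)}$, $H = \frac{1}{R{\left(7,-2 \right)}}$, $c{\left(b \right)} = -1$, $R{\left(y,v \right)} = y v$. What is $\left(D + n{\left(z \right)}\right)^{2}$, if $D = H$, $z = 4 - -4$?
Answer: $\frac{3249}{196} \approx 16.577$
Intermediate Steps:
$R{\left(y,v \right)} = v y$
$H = - \frac{1}{14}$ ($H = \frac{1}{\left(-2\right) 7} = \frac{1}{-14} = - \frac{1}{14} \approx -0.071429$)
$z = 8$ ($z = 4 + 4 = 8$)
$n{\left(O \right)} = -4$ ($n{\left(O \right)} = 4 \left(-1\right) = -4$)
$D = - \frac{1}{14} \approx -0.071429$
$\left(D + n{\left(z \right)}\right)^{2} = \left(- \frac{1}{14} - 4\right)^{2} = \left(- \frac{57}{14}\right)^{2} = \frac{3249}{196}$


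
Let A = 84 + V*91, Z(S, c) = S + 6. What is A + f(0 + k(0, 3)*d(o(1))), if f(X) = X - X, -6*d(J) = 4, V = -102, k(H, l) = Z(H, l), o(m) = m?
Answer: -9198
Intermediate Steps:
Z(S, c) = 6 + S
k(H, l) = 6 + H
d(J) = -⅔ (d(J) = -⅙*4 = -⅔)
A = -9198 (A = 84 - 102*91 = 84 - 9282 = -9198)
f(X) = 0
A + f(0 + k(0, 3)*d(o(1))) = -9198 + 0 = -9198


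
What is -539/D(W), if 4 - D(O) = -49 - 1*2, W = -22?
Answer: -49/5 ≈ -9.8000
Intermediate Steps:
D(O) = 55 (D(O) = 4 - (-49 - 1*2) = 4 - (-49 - 2) = 4 - 1*(-51) = 4 + 51 = 55)
-539/D(W) = -539/55 = -539*1/55 = -49/5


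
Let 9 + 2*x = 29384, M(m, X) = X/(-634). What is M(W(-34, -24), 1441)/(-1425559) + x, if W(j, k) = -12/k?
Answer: 6637313607283/451902203 ≈ 14688.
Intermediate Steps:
M(m, X) = -X/634 (M(m, X) = X*(-1/634) = -X/634)
x = 29375/2 (x = -9/2 + (½)*29384 = -9/2 + 14692 = 29375/2 ≈ 14688.)
M(W(-34, -24), 1441)/(-1425559) + x = -1/634*1441/(-1425559) + 29375/2 = -1441/634*(-1/1425559) + 29375/2 = 1441/903804406 + 29375/2 = 6637313607283/451902203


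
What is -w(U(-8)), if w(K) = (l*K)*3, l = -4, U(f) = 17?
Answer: 204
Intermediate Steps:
w(K) = -12*K (w(K) = -4*K*3 = -12*K)
-w(U(-8)) = -(-12)*17 = -1*(-204) = 204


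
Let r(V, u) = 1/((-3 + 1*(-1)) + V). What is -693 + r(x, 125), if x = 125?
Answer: -83852/121 ≈ -692.99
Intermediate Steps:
r(V, u) = 1/(-4 + V) (r(V, u) = 1/((-3 - 1) + V) = 1/(-4 + V))
-693 + r(x, 125) = -693 + 1/(-4 + 125) = -693 + 1/121 = -83852/121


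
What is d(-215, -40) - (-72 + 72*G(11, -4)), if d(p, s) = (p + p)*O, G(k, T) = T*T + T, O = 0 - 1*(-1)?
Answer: -1222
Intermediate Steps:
O = 1 (O = 0 + 1 = 1)
G(k, T) = T + T² (G(k, T) = T² + T = T + T²)
d(p, s) = 2*p (d(p, s) = (p + p)*1 = (2*p)*1 = 2*p)
d(-215, -40) - (-72 + 72*G(11, -4)) = 2*(-215) - (-72 + 72*(-4*(1 - 4))) = -430 - (-72 + 72*(-4*(-3))) = -430 - (-72 + 72*12) = -430 - (-72 + 864) = -430 - 1*792 = -430 - 792 = -1222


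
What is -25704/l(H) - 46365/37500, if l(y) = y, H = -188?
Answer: 15919723/117500 ≈ 135.49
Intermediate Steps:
-25704/l(H) - 46365/37500 = -25704/(-188) - 46365/37500 = -25704*(-1/188) - 46365*1/37500 = 6426/47 - 3091/2500 = 15919723/117500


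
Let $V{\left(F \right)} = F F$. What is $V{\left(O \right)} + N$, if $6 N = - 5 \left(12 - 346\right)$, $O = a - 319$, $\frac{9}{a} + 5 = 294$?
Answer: $\frac{25562303407}{250563} \approx 1.0202 \cdot 10^{5}$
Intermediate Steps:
$a = \frac{9}{289}$ ($a = \frac{9}{-5 + 294} = \frac{9}{289} \approx 0.031142$)
$O = - \frac{92182}{289}$ ($O = \frac{9}{289} - 319 = - \frac{92182}{289} \approx -318.97$)
$V{\left(F \right)} = F^{2}$
$N = \frac{835}{3}$ ($N = \frac{\left(-5\right) \left(12 - 346\right)}{6} = \frac{\left(-5\right) \left(-334\right)}{6} = \frac{1}{6} \cdot 1670 = \frac{835}{3} \approx 278.33$)
$V{\left(O \right)} + N = \left(- \frac{92182}{289}\right)^{2} + \frac{835}{3} = \frac{8497521124}{83521} + \frac{835}{3} = \frac{25562303407}{250563}$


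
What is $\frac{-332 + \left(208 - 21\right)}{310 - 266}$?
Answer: $- \frac{145}{44} \approx -3.2955$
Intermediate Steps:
$\frac{-332 + \left(208 - 21\right)}{310 - 266} = \frac{-332 + \left(208 - 21\right)}{44} = \left(-332 + 187\right) \frac{1}{44} = \left(-145\right) \frac{1}{44} = - \frac{145}{44}$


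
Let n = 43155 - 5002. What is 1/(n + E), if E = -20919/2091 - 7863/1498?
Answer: 1044106/39819850153 ≈ 2.6221e-5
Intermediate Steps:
E = -15926065/1044106 (E = -20919*1/2091 - 7863*1/1498 = -6973/697 - 7863/1498 = -15926065/1044106 ≈ -15.253)
n = 38153
1/(n + E) = 1/(38153 - 15926065/1044106) = 1/(39819850153/1044106) = 1044106/39819850153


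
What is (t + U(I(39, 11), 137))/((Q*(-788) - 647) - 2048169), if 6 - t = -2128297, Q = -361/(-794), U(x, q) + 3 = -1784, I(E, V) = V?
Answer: -422113426/406761093 ≈ -1.0377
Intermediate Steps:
U(x, q) = -1787 (U(x, q) = -3 - 1784 = -1787)
Q = 361/794 (Q = -361*(-1/794) = 361/794 ≈ 0.45466)
t = 2128303 (t = 6 - 1*(-2128297) = 6 + 2128297 = 2128303)
(t + U(I(39, 11), 137))/((Q*(-788) - 647) - 2048169) = (2128303 - 1787)/(((361/794)*(-788) - 647) - 2048169) = 2126516/((-142234/397 - 647) - 2048169) = 2126516/(-399093/397 - 2048169) = 2126516/(-813522186/397) = 2126516*(-397/813522186) = -422113426/406761093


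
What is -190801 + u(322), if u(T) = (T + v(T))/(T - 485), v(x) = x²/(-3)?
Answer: -93198971/489 ≈ -1.9059e+5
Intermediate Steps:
v(x) = -x²/3 (v(x) = x²*(-⅓) = -x²/3)
u(T) = (T - T²/3)/(-485 + T) (u(T) = (T - T²/3)/(T - 485) = (T - T²/3)/(-485 + T))
-190801 + u(322) = -190801 + (⅓)*322*(3 - 1*322)/(-485 + 322) = -190801 + (⅓)*322*(3 - 322)/(-163) = -190801 + (⅓)*322*(-1/163)*(-319) = -190801 + 102718/489 = -93198971/489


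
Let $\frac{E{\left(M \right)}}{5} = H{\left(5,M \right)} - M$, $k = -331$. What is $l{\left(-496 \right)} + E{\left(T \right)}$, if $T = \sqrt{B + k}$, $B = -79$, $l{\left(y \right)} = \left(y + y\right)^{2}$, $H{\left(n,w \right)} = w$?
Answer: $984064$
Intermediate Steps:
$l{\left(y \right)} = 4 y^{2}$ ($l{\left(y \right)} = \left(2 y\right)^{2} = 4 y^{2}$)
$T = i \sqrt{410}$ ($T = \sqrt{-79 - 331} = \sqrt{-410} = i \sqrt{410} \approx 20.248 i$)
$E{\left(M \right)} = 0$ ($E{\left(M \right)} = 5 \left(M - M\right) = 5 \cdot 0 = 0$)
$l{\left(-496 \right)} + E{\left(T \right)} = 4 \left(-496\right)^{2} + 0 = 4 \cdot 246016 + 0 = 984064 + 0 = 984064$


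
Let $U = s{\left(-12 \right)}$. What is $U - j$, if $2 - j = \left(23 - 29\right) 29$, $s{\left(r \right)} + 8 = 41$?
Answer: $-143$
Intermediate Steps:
$s{\left(r \right)} = 33$ ($s{\left(r \right)} = -8 + 41 = 33$)
$U = 33$
$j = 176$ ($j = 2 - \left(23 - 29\right) 29 = 2 - \left(-6\right) 29 = 2 - -174 = 2 + 174 = 176$)
$U - j = 33 - 176 = -143$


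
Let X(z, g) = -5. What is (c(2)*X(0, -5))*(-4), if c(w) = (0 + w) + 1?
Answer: 60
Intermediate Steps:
c(w) = 1 + w (c(w) = w + 1 = 1 + w)
(c(2)*X(0, -5))*(-4) = ((1 + 2)*(-5))*(-4) = (3*(-5))*(-4) = -15*(-4) = 60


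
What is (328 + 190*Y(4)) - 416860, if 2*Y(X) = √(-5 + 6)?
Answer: -416437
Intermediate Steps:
Y(X) = ½ (Y(X) = √(-5 + 6)/2 = √1/2 = (½)*1 = ½)
(328 + 190*Y(4)) - 416860 = (328 + 190*(½)) - 416860 = (328 + 95) - 416860 = 423 - 416860 = -416437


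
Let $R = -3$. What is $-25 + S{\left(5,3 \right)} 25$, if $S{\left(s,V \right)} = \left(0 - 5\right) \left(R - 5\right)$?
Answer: $975$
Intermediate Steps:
$S{\left(s,V \right)} = 40$ ($S{\left(s,V \right)} = \left(0 - 5\right) \left(-3 - 5\right) = \left(-5\right) \left(-8\right) = 40$)
$-25 + S{\left(5,3 \right)} 25 = -25 + 40 \cdot 25 = -25 + 1000 = 975$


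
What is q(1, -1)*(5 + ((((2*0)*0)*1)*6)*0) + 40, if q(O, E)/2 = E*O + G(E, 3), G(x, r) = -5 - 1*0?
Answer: -20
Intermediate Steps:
G(x, r) = -5 (G(x, r) = -5 + 0 = -5)
q(O, E) = -10 + 2*E*O (q(O, E) = 2*(E*O - 5) = 2*(-5 + E*O) = -10 + 2*E*O)
q(1, -1)*(5 + ((((2*0)*0)*1)*6)*0) + 40 = (-10 + 2*(-1)*1)*(5 + ((((2*0)*0)*1)*6)*0) + 40 = (-10 - 2)*(5 + (((0*0)*1)*6)*0) + 40 = -12*(5 + ((0*1)*6)*0) + 40 = -12*(5 + (0*6)*0) + 40 = -12*(5 + 0*0) + 40 = -12*(5 + 0) + 40 = -12*5 + 40 = -60 + 40 = -20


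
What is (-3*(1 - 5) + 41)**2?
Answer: 2809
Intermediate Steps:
(-3*(1 - 5) + 41)**2 = (-3*(-4) + 41)**2 = (12 + 41)**2 = 53**2 = 2809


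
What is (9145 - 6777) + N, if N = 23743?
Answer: 26111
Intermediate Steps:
(9145 - 6777) + N = (9145 - 6777) + 23743 = 2368 + 23743 = 26111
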